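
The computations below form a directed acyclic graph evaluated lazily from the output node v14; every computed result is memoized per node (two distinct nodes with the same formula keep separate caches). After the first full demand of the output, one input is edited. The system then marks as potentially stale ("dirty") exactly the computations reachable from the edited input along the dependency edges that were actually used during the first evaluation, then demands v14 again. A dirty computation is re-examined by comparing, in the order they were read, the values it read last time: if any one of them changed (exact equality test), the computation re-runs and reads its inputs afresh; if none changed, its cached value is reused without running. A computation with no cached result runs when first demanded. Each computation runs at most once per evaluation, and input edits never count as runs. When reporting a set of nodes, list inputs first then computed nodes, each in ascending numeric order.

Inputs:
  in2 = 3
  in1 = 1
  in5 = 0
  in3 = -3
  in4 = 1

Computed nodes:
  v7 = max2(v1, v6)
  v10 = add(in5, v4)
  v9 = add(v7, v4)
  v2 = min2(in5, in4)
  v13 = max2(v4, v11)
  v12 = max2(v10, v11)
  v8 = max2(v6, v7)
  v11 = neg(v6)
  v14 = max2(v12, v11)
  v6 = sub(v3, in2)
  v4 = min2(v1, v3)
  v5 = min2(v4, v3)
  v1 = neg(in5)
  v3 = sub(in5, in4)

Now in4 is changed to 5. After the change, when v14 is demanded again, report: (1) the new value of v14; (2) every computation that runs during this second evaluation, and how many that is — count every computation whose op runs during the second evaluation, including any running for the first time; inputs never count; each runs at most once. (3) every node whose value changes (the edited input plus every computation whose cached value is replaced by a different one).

First demand of the output computes:
  v1 = neg(0) = 0
  v3 = sub(0, 1) = -1
  v4 = min2(0, -1) = -1
  v6 = sub(-1, 3) = -4
  v10 = add(0, -1) = -1
  v11 = neg(-4) = 4
  v12 = max2(-1, 4) = 4
  v14 = max2(4, 4) = 4

After the edit, cleaning proceeds:
  v3: a read changed (in4 1->5) — executes, giving -5.
  v4: a read changed (v3 -1->-5) — executes, giving -5.
  v6: a read changed (v3 -1->-5) — executes, giving -8.
  v10: a read changed (v4 -1->-5) — executes, giving -5.
  v11: a read changed (v6 -4->-8) — executes, giving 8.
  v12: a read changed (v10 -1->-5; v11 4->8) — executes, giving 8.
  v14: a read changed (v12 4->8; v11 4->8) — executes, giving 8.

Demanding v14 again yields 8.
7 computations run: v3, v4, v6, v10, v11, v12, v14.
The nodes whose values change: in4, v3, v4, v6, v10, v11, v12, v14.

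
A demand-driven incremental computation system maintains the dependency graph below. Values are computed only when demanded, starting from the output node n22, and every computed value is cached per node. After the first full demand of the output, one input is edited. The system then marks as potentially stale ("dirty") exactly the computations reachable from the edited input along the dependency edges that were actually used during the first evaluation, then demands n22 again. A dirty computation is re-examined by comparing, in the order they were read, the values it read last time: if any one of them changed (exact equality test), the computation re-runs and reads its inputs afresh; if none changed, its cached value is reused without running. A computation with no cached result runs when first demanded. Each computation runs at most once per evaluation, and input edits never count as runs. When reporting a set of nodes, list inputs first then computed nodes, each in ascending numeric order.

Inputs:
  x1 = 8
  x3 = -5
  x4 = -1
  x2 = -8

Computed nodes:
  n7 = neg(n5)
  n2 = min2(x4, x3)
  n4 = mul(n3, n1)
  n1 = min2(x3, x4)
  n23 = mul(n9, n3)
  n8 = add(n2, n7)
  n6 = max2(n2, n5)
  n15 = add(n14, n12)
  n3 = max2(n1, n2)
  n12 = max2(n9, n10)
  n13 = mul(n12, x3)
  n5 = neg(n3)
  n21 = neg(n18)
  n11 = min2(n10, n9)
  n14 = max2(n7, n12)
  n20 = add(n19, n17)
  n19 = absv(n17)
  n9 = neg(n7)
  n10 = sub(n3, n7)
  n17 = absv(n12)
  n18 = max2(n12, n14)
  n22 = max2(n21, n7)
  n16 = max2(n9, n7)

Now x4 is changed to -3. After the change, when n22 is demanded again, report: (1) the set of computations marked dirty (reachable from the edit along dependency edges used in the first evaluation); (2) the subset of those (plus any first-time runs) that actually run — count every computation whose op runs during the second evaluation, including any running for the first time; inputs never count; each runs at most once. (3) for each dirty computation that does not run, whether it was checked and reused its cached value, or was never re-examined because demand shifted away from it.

First evaluation (everything demanded from the output):
  n1 = min2(-5, -1) = -5
  n2 = min2(-1, -5) = -5
  n3 = max2(-5, -5) = -5
  n5 = neg(-5) = 5
  n7 = neg(5) = -5
  n9 = neg(-5) = 5
  n10 = sub(-5, -5) = 0
  n12 = max2(5, 0) = 5
  n14 = max2(-5, 5) = 5
  n18 = max2(5, 5) = 5
  n21 = neg(5) = -5
  n22 = max2(-5, -5) = -5

Propagation after the edit:
  n1: runs — x4 -1->-3; result -5 (same value as before).
  n2: runs — x4 -1->-3; result -5 (same value as before).
  n3: checked — values it read are unchanged (n1 unchanged, n2 unchanged); reused cached -5 without running.
  n5: checked — values it read are unchanged (n3 unchanged); reused cached 5 without running.
  n7: checked — values it read are unchanged (n5 unchanged); reused cached -5 without running.
  n9: checked — values it read are unchanged (n7 unchanged); reused cached 5 without running.
  n10: checked — values it read are unchanged (n3 unchanged, n7 unchanged); reused cached 0 without running.
  n12: checked — values it read are unchanged (n9 unchanged, n10 unchanged); reused cached 5 without running.
  n14: checked — values it read are unchanged (n7 unchanged, n12 unchanged); reused cached 5 without running.
  n18: checked — values it read are unchanged (n12 unchanged, n14 unchanged); reused cached 5 without running.
  n21: checked — values it read are unchanged (n18 unchanged); reused cached -5 without running.
  n22: checked — values it read are unchanged (n21 unchanged, n7 unchanged); reused cached -5 without running.

Key observation: the cutoff stops propagation at n3 — its inputs' values are unchanged, so it reuses its cache.

Marked dirty: n1, n2, n3, n5, n7, n9, n10, n12, n14, n18, n21, n22.
Computations that run: n1, n2 — 2 in total.
Checked but reused from cache: n3, n5, n7, n9, n10, n12, n14, n18, n21, n22.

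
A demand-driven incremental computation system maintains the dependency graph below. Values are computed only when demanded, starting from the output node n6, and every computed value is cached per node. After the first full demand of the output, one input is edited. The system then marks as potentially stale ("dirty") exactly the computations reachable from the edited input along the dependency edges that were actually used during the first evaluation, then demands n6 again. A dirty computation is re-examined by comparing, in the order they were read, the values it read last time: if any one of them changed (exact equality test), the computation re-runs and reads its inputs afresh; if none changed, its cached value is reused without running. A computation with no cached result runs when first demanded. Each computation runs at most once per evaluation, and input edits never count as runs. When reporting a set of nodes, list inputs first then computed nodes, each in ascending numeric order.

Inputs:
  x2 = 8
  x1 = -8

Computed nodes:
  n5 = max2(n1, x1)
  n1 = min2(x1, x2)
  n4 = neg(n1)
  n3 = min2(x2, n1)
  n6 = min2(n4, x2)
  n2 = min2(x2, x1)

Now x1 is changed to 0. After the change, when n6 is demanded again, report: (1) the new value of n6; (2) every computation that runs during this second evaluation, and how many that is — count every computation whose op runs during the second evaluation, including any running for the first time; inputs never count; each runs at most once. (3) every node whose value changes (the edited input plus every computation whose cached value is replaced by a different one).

New value of n6: 0.
Computations that run: n1, n4, n6 — 3 in total.
Values that change: x1, n1, n4, n6.

First evaluation (everything demanded from the output):
  n1 = min2(-8, 8) = -8
  n4 = neg(-8) = 8
  n6 = min2(8, 8) = 8

Propagation after the edit:
  n1: runs — x1 -8->0; result 0.
  n4: runs — n1 -8->0; result 0.
  n6: runs — n4 8->0; result 0.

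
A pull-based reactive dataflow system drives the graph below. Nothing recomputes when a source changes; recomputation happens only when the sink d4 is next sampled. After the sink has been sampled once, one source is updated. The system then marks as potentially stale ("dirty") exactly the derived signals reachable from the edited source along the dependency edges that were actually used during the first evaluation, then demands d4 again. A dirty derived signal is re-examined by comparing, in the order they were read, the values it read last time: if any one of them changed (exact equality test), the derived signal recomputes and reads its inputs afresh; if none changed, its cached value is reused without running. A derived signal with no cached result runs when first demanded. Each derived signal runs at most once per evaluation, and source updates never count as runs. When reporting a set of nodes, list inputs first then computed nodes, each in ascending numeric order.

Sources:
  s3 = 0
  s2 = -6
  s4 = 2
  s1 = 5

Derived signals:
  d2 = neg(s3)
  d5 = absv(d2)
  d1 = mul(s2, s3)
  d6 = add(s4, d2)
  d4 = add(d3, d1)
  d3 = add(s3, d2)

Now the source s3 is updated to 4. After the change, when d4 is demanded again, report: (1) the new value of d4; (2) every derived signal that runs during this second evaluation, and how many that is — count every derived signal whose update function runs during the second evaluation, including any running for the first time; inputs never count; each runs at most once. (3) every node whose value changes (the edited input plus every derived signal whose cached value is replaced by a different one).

New value of d4: -24.
Derived signals that run: d1, d2, d3, d4 — 4 in total.
Values that change: s3, d1, d2, d4.

First evaluation (everything demanded from the output):
  d1 = mul(-6, 0) = 0
  d2 = neg(0) = 0
  d3 = add(0, 0) = 0
  d4 = add(0, 0) = 0

Propagation after the edit:
  d1: runs — s3 0->4; result -24.
  d2: runs — s3 0->4; result -4.
  d3: runs — s3 0->4; d2 0->-4; result 0 (same value as before).
  d4: runs — d1 0->-24; result -24.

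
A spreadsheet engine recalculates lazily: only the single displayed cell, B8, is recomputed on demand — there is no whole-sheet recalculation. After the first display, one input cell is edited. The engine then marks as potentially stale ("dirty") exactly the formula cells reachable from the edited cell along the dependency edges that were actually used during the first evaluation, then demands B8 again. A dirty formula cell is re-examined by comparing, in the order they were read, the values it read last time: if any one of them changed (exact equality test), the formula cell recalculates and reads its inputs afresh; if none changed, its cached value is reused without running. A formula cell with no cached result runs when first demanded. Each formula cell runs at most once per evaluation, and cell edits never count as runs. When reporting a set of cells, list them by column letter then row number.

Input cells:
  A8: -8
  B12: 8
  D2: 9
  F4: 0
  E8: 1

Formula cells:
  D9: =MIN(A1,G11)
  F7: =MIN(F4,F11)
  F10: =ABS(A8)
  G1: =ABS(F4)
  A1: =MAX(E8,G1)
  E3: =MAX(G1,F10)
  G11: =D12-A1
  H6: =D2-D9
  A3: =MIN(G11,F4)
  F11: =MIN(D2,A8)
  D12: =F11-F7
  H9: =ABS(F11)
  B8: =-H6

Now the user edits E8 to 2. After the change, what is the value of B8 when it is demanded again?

First evaluation (everything demanded from the output):
  F11 = MIN(9, -8) = -8
  F7 = MIN(0, -8) = -8
  D12 = -8 - -8 = 0
  G1 = ABS(0) = 0
  A1 = MAX(1, 0) = 1
  G11 = 0 - 1 = -1
  D9 = MIN(1, -1) = -1
  H6 = 9 - -1 = 10
  B8 = -(10) = -10

Propagation after the edit:
  A1: runs — E8 1->2; result 2.
  G11: runs — A1 1->2; result -2.
  D9: runs — A1 1->2; G11 -1->-2; result -2.
  H6: runs — D9 -1->-2; result 11.
  B8: runs — H6 10->11; result -11.

New value of B8: -11.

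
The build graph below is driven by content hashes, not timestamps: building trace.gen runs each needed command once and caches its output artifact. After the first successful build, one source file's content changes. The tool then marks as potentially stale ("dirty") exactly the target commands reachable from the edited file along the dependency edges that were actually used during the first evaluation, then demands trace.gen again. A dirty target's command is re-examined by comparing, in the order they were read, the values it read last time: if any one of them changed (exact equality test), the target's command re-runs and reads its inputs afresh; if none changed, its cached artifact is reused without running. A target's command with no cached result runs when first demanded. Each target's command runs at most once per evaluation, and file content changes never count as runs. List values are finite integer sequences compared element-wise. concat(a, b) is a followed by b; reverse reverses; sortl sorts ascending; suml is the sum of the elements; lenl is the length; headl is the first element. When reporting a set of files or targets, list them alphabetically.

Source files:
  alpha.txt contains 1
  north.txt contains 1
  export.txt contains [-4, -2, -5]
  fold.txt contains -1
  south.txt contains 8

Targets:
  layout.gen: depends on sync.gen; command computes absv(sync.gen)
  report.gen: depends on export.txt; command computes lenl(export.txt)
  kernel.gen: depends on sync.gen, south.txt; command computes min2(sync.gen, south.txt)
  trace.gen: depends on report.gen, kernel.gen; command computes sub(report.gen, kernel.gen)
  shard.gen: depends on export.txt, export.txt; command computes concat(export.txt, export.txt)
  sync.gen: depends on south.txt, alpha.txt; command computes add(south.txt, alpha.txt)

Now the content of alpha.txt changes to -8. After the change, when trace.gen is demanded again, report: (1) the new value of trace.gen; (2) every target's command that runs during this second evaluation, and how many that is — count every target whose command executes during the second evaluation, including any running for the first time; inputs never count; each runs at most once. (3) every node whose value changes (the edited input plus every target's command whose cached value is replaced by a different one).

trace.gen now evaluates to 3.
Run set: kernel.gen, sync.gen, trace.gen (3 run).
Changed values: alpha.txt, kernel.gen, sync.gen, trace.gen.

Initial pass — values computed on the first demand:
  report.gen = lenl([-4, -2, -5]) = 3
  sync.gen = add(8, 1) = 9
  kernel.gen = min2(9, 8) = 8
  trace.gen = sub(3, 8) = -5

Second demand — change propagation:
  sync.gen: re-runs because alpha.txt 1->-8; new result 0.
  kernel.gen: re-runs because sync.gen 9->0; new result 0.
  trace.gen: re-runs because kernel.gen 8->0; new result 3.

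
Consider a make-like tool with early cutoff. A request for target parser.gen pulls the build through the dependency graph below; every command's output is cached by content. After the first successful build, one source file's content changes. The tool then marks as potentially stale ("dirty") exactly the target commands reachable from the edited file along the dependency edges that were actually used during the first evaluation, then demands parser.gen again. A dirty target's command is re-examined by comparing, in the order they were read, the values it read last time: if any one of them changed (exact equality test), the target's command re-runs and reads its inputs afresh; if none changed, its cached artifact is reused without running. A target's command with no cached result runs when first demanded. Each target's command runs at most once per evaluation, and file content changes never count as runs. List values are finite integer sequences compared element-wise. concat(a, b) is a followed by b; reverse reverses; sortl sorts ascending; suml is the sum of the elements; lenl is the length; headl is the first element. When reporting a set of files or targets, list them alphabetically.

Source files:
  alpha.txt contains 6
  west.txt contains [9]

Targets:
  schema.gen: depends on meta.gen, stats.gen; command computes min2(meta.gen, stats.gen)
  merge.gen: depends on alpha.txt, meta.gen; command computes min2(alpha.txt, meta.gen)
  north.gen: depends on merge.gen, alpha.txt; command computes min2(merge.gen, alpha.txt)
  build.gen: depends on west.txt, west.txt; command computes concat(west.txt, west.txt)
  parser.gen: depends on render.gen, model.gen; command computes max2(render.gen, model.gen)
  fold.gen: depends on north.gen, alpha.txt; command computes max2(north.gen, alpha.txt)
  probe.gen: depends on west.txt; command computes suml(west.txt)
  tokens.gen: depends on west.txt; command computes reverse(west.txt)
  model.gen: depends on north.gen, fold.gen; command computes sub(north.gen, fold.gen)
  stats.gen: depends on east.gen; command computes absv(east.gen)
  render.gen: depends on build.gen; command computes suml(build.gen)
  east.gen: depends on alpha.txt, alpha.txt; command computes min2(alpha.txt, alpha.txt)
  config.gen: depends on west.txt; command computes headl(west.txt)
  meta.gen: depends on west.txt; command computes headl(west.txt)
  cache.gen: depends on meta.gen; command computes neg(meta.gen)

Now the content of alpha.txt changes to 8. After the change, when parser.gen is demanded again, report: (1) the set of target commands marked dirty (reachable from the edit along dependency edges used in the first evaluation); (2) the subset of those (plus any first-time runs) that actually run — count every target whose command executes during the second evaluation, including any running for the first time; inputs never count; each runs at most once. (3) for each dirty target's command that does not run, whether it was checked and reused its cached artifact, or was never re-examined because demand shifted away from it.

The edit dirties: fold.gen, merge.gen, model.gen, north.gen, parser.gen.
4 target commands run: fold.gen, merge.gen, model.gen, north.gen.
Cache hits after checking: parser.gen.
Note the absorption at model.gen: it re-runs yet its value is the same, leaving the output's value untouched.

First demand of the output computes:
  build.gen = concat([9], [9]) = [9, 9]
  meta.gen = headl([9]) = 9
  merge.gen = min2(6, 9) = 6
  north.gen = min2(6, 6) = 6
  fold.gen = max2(6, 6) = 6
  model.gen = sub(6, 6) = 0
  render.gen = suml([9, 9]) = 18
  parser.gen = max2(18, 0) = 18

After the edit, cleaning proceeds:
  merge.gen: a read changed (alpha.txt 6->8) — executes, giving 8.
  north.gen: a read changed (merge.gen 6->8; alpha.txt 6->8) — executes, giving 8.
  fold.gen: a read changed (north.gen 6->8; alpha.txt 6->8) — executes, giving 8.
  model.gen: a read changed (north.gen 6->8; fold.gen 6->8) — executes, giving 0 — identical to its old value.
  parser.gen: dirty, but its reads are unchanged (render.gen unchanged, model.gen unchanged); cached 18 stands.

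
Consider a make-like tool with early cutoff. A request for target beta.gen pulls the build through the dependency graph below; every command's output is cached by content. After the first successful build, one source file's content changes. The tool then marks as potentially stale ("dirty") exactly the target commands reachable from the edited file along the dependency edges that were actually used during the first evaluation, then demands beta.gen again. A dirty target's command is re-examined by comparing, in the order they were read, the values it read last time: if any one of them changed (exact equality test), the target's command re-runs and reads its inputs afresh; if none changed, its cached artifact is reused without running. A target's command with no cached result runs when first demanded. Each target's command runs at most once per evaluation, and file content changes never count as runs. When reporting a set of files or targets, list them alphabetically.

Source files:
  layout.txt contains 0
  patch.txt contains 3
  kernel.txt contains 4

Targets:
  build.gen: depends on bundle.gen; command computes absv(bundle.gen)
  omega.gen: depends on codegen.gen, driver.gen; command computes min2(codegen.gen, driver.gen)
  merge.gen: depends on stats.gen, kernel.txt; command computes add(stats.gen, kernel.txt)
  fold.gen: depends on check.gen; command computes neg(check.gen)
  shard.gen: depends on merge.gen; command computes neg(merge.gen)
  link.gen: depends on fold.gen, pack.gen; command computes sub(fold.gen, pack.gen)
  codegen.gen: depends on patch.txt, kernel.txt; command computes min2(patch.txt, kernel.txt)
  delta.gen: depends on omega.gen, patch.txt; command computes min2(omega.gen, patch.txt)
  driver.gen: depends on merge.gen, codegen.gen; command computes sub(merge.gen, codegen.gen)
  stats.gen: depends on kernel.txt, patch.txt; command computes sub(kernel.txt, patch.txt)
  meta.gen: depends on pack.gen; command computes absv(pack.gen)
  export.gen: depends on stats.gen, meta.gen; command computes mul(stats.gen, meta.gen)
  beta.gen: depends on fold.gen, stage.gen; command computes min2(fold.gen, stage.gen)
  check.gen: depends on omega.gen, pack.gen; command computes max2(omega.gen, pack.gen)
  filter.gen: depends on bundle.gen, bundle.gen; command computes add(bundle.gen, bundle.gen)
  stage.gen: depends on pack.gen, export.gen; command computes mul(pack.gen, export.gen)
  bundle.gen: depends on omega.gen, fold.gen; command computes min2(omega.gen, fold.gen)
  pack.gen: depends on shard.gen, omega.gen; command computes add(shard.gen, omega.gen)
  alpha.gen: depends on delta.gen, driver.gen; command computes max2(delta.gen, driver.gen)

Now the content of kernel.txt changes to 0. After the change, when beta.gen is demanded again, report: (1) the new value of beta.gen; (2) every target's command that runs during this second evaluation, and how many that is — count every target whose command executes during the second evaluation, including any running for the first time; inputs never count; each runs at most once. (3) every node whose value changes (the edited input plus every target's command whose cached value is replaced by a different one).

Demanding beta.gen again yields 0.
13 target commands run: beta.gen, check.gen, codegen.gen, driver.gen, export.gen, fold.gen, merge.gen, meta.gen, omega.gen, pack.gen, shard.gen, stage.gen, stats.gen.
The nodes whose values change: beta.gen, check.gen, codegen.gen, driver.gen, export.gen, fold.gen, kernel.txt, merge.gen, meta.gen, omega.gen, pack.gen, shard.gen, stage.gen, stats.gen.

First demand of the output computes:
  codegen.gen = min2(3, 4) = 3
  stats.gen = sub(4, 3) = 1
  merge.gen = add(1, 4) = 5
  driver.gen = sub(5, 3) = 2
  omega.gen = min2(3, 2) = 2
  shard.gen = neg(5) = -5
  pack.gen = add(-5, 2) = -3
  check.gen = max2(2, -3) = 2
  fold.gen = neg(2) = -2
  meta.gen = absv(-3) = 3
  export.gen = mul(1, 3) = 3
  stage.gen = mul(-3, 3) = -9
  beta.gen = min2(-2, -9) = -9

After the edit, cleaning proceeds:
  codegen.gen: a read changed (kernel.txt 4->0) — executes, giving 0.
  stats.gen: a read changed (kernel.txt 4->0) — executes, giving -3.
  merge.gen: a read changed (stats.gen 1->-3; kernel.txt 4->0) — executes, giving -3.
  driver.gen: a read changed (merge.gen 5->-3; codegen.gen 3->0) — executes, giving -3.
  omega.gen: a read changed (codegen.gen 3->0; driver.gen 2->-3) — executes, giving -3.
  shard.gen: a read changed (merge.gen 5->-3) — executes, giving 3.
  pack.gen: a read changed (shard.gen -5->3; omega.gen 2->-3) — executes, giving 0.
  check.gen: a read changed (omega.gen 2->-3; pack.gen -3->0) — executes, giving 0.
  fold.gen: a read changed (check.gen 2->0) — executes, giving 0.
  meta.gen: a read changed (pack.gen -3->0) — executes, giving 0.
  export.gen: a read changed (stats.gen 1->-3; meta.gen 3->0) — executes, giving 0.
  stage.gen: a read changed (pack.gen -3->0; export.gen 3->0) — executes, giving 0.
  beta.gen: a read changed (fold.gen -2->0; stage.gen -9->0) — executes, giving 0.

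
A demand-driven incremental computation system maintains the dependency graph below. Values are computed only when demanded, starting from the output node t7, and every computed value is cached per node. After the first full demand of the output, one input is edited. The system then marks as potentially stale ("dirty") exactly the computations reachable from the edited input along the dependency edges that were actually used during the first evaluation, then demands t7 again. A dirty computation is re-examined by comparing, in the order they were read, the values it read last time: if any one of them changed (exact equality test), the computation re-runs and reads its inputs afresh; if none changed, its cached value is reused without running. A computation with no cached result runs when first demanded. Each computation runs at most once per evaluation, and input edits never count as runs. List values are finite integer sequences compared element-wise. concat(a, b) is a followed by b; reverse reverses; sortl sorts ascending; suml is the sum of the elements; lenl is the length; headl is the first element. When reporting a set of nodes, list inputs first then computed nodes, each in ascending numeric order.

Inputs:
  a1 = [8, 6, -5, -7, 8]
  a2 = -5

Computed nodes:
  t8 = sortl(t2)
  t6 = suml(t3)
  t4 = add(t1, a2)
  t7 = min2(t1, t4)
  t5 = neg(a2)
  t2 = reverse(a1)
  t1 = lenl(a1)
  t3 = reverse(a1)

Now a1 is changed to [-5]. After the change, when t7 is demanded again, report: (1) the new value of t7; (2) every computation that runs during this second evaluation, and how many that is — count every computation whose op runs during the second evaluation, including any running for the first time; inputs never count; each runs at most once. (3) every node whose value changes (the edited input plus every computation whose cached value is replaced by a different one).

New value of t7: -4.
Computations that run: t1, t4, t7 — 3 in total.
Values that change: a1, t1, t4, t7.

First evaluation (everything demanded from the output):
  t1 = lenl([8, 6, -5, -7, 8]) = 5
  t4 = add(5, -5) = 0
  t7 = min2(5, 0) = 0

Propagation after the edit:
  t1: runs — a1 [8, 6, -5, -7, 8]->[-5]; result 1.
  t4: runs — t1 5->1; result -4.
  t7: runs — t1 5->1; t4 0->-4; result -4.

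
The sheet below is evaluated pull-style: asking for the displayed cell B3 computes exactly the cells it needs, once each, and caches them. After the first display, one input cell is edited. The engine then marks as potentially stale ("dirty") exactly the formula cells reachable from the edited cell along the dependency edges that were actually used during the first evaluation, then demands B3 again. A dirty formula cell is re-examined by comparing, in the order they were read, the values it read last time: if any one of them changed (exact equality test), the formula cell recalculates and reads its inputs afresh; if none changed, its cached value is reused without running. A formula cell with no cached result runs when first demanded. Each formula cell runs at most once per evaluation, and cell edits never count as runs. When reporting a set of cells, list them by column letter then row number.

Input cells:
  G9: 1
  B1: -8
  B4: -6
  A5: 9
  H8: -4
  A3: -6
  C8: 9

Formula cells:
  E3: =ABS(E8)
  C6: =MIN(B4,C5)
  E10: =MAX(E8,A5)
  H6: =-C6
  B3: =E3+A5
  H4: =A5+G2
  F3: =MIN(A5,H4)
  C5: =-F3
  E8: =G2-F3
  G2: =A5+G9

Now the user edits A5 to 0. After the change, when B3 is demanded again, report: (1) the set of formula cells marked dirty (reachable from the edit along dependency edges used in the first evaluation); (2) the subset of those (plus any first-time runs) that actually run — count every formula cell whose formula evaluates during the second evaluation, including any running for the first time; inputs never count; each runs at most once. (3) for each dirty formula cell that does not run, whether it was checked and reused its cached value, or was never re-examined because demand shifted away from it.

First demand of the output computes:
  G2 = 9 + 1 = 10
  H4 = 9 + 10 = 19
  F3 = MIN(9, 19) = 9
  E8 = 10 - 9 = 1
  E3 = ABS(1) = 1
  B3 = 1 + 9 = 10

After the edit, cleaning proceeds:
  G2: a read changed (A5 9->0) — executes, giving 1.
  H4: a read changed (A5 9->0; G2 10->1) — executes, giving 1.
  F3: a read changed (A5 9->0; H4 19->1) — executes, giving 0.
  E8: a read changed (G2 10->1; F3 9->0) — executes, giving 1 — identical to its old value.
  E3: dirty, but its reads are unchanged (E8 unchanged); cached 1 stands.
  B3: a read changed (A5 9->0) — executes, giving 1.

Note where the cutoff bites: E3 is checked, finds nothing changed, and keeps its cache.

The edit dirties: B3, E3, E8, F3, G2, H4.
5 formula cells run: B3, E8, F3, G2, H4.
Cache hits after checking: E3.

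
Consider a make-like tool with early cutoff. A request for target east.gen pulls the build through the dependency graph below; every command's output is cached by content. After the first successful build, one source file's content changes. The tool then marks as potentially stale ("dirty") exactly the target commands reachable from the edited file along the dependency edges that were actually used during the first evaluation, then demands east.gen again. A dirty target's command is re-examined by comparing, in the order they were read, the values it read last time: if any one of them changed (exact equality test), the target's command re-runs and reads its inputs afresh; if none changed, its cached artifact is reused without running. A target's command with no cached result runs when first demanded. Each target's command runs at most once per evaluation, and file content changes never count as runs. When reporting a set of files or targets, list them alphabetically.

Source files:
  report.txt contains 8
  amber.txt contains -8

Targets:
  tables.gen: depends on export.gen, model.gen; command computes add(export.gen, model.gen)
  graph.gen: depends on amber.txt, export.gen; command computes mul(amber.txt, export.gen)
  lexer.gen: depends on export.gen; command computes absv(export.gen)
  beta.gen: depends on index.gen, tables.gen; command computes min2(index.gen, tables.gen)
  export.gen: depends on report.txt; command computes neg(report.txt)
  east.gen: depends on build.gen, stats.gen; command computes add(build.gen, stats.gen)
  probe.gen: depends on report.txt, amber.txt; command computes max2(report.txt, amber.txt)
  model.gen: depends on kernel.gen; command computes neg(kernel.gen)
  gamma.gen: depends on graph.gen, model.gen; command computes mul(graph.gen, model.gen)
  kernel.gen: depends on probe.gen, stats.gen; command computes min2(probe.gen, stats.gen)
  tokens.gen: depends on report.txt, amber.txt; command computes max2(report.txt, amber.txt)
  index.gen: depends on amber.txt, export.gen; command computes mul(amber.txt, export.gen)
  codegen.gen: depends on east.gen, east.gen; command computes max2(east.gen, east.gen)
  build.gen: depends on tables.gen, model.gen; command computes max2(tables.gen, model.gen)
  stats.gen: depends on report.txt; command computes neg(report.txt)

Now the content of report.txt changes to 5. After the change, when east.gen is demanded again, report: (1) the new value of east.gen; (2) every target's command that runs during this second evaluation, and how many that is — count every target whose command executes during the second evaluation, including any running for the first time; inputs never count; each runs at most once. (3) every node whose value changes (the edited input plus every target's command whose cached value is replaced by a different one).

Demanding east.gen again yields 0.
8 target commands run: build.gen, east.gen, export.gen, kernel.gen, model.gen, probe.gen, stats.gen, tables.gen.
The nodes whose values change: build.gen, export.gen, kernel.gen, model.gen, probe.gen, report.txt, stats.gen.

First demand of the output computes:
  export.gen = neg(8) = -8
  probe.gen = max2(8, -8) = 8
  stats.gen = neg(8) = -8
  kernel.gen = min2(8, -8) = -8
  model.gen = neg(-8) = 8
  tables.gen = add(-8, 8) = 0
  build.gen = max2(0, 8) = 8
  east.gen = add(8, -8) = 0

After the edit, cleaning proceeds:
  export.gen: a read changed (report.txt 8->5) — executes, giving -5.
  probe.gen: a read changed (report.txt 8->5) — executes, giving 5.
  stats.gen: a read changed (report.txt 8->5) — executes, giving -5.
  kernel.gen: a read changed (probe.gen 8->5; stats.gen -8->-5) — executes, giving -5.
  model.gen: a read changed (kernel.gen -8->-5) — executes, giving 5.
  tables.gen: a read changed (export.gen -8->-5; model.gen 8->5) — executes, giving 0 — identical to its old value.
  build.gen: a read changed (model.gen 8->5) — executes, giving 5.
  east.gen: a read changed (build.gen 8->5; stats.gen -8->-5) — executes, giving 0 — identical to its old value.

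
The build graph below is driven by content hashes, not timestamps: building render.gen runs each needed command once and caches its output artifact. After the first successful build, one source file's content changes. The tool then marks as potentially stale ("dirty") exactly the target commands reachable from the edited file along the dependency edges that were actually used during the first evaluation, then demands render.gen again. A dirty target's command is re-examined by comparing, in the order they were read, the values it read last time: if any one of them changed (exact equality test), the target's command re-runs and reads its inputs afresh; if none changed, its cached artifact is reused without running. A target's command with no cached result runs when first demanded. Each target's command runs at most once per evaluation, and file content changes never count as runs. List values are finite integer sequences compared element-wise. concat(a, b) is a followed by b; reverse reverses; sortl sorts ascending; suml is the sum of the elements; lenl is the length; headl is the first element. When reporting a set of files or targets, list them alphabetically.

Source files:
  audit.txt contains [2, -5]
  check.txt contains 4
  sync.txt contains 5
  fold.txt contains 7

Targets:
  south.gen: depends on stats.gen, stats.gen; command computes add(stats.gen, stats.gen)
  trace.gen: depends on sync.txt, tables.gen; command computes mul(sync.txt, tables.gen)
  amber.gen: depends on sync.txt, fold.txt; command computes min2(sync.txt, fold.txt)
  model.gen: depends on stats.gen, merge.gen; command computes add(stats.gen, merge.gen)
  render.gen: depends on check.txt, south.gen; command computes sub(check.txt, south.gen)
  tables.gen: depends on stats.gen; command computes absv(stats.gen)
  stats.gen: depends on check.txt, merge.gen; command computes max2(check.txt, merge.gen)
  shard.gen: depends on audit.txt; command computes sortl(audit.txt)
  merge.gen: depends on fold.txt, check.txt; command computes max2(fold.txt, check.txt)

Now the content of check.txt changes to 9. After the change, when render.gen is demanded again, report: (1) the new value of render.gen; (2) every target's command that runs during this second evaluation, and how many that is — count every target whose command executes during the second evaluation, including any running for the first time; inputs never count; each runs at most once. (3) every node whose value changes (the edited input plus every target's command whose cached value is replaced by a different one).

Initial pass — values computed on the first demand:
  merge.gen = max2(7, 4) = 7
  stats.gen = max2(4, 7) = 7
  south.gen = add(7, 7) = 14
  render.gen = sub(4, 14) = -10

Second demand — change propagation:
  merge.gen: re-runs because check.txt 4->9; new result 9.
  stats.gen: re-runs because check.txt 4->9; merge.gen 7->9; new result 9.
  south.gen: re-runs because stats.gen 7->9; stats.gen 7->9; new result 18.
  render.gen: re-runs because check.txt 4->9; south.gen 14->18; new result -9.

render.gen now evaluates to -9.
Run set: merge.gen, render.gen, south.gen, stats.gen (4 run).
Changed values: check.txt, merge.gen, render.gen, south.gen, stats.gen.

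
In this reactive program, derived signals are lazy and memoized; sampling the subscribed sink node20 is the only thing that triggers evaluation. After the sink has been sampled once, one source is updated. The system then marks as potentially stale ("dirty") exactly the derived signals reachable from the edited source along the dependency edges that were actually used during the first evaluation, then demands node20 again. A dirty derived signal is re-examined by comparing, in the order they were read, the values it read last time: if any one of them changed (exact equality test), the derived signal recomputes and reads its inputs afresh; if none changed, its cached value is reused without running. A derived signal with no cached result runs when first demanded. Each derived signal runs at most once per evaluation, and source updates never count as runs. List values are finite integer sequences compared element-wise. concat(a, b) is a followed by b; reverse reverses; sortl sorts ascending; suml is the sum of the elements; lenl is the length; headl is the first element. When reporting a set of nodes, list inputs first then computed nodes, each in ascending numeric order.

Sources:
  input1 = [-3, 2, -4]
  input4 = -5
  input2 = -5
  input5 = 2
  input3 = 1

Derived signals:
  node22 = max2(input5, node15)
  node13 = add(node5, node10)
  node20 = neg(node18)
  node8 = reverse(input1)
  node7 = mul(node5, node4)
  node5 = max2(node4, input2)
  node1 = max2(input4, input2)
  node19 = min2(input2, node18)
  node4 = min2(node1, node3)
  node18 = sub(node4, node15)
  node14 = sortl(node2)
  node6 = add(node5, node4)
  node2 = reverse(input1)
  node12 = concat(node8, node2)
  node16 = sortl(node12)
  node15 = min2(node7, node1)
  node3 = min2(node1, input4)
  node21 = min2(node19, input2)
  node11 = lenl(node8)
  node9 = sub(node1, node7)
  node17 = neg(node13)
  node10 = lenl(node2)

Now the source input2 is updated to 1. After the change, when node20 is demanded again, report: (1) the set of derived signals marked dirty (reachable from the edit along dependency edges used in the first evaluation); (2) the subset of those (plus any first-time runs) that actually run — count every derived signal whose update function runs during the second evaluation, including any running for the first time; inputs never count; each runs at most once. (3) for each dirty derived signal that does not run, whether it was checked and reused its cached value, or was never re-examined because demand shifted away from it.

The edit dirties: node1, node3, node4, node5, node7, node15, node18, node20.
6 derived signals run: node1, node3, node4, node5, node7, node15.
Cache hits after checking: node18, node20.
Note where the cutoff bites: node18 is checked, finds nothing changed, and keeps its cache.

First demand of the output computes:
  node1 = max2(-5, -5) = -5
  node3 = min2(-5, -5) = -5
  node4 = min2(-5, -5) = -5
  node5 = max2(-5, -5) = -5
  node7 = mul(-5, -5) = 25
  node15 = min2(25, -5) = -5
  node18 = sub(-5, -5) = 0
  node20 = neg(0) = 0

After the edit, cleaning proceeds:
  node1: a read changed (input2 -5->1) — executes, giving 1.
  node3: a read changed (node1 -5->1) — executes, giving -5 — identical to its old value.
  node4: a read changed (node1 -5->1) — executes, giving -5 — identical to its old value.
  node5: a read changed (input2 -5->1) — executes, giving 1.
  node7: a read changed (node5 -5->1) — executes, giving -5.
  node15: a read changed (node7 25->-5; node1 -5->1) — executes, giving -5 — identical to its old value.
  node18: dirty, but its reads are unchanged (node4 unchanged, node15 unchanged); cached 0 stands.
  node20: dirty, but its reads are unchanged (node18 unchanged); cached 0 stands.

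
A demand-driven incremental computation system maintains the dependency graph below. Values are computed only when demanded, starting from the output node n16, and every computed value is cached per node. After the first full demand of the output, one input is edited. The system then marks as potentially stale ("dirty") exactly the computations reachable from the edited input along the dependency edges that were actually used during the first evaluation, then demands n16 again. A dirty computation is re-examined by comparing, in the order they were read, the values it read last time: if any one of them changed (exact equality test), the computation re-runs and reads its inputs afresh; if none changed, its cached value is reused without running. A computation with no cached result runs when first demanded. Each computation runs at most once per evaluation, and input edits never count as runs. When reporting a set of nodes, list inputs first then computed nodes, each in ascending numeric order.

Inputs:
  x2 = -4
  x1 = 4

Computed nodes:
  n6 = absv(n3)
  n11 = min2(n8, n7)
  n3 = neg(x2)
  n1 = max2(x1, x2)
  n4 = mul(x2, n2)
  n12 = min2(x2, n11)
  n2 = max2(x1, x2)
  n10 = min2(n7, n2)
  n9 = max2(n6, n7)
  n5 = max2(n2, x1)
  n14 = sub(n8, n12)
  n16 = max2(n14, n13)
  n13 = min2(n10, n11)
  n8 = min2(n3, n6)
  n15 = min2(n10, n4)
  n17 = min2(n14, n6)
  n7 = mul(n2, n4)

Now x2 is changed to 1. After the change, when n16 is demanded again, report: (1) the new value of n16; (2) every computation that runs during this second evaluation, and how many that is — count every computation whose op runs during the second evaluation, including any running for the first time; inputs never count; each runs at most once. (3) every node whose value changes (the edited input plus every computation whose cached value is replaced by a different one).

First evaluation (everything demanded from the output):
  n2 = max2(4, -4) = 4
  n3 = neg(-4) = 4
  n4 = mul(-4, 4) = -16
  n6 = absv(4) = 4
  n7 = mul(4, -16) = -64
  n8 = min2(4, 4) = 4
  n10 = min2(-64, 4) = -64
  n11 = min2(4, -64) = -64
  n12 = min2(-4, -64) = -64
  n13 = min2(-64, -64) = -64
  n14 = sub(4, -64) = 68
  n16 = max2(68, -64) = 68

Propagation after the edit:
  n2: runs — x2 -4->1; result 4 (same value as before).
  n3: runs — x2 -4->1; result -1.
  n4: runs — x2 -4->1; result 4.
  n6: runs — n3 4->-1; result 1.
  n7: runs — n4 -16->4; result 16.
  n8: runs — n3 4->-1; n6 4->1; result -1.
  n10: runs — n7 -64->16; result 4.
  n11: runs — n8 4->-1; n7 -64->16; result -1.
  n12: runs — x2 -4->1; n11 -64->-1; result -1.
  n13: runs — n10 -64->4; n11 -64->-1; result -1.
  n14: runs — n8 4->-1; n12 -64->-1; result 0.
  n16: runs — n14 68->0; n13 -64->-1; result 0.

New value of n16: 0.
Computations that run: n2, n3, n4, n6, n7, n8, n10, n11, n12, n13, n14, n16 — 12 in total.
Values that change: x2, n3, n4, n6, n7, n8, n10, n11, n12, n13, n14, n16.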